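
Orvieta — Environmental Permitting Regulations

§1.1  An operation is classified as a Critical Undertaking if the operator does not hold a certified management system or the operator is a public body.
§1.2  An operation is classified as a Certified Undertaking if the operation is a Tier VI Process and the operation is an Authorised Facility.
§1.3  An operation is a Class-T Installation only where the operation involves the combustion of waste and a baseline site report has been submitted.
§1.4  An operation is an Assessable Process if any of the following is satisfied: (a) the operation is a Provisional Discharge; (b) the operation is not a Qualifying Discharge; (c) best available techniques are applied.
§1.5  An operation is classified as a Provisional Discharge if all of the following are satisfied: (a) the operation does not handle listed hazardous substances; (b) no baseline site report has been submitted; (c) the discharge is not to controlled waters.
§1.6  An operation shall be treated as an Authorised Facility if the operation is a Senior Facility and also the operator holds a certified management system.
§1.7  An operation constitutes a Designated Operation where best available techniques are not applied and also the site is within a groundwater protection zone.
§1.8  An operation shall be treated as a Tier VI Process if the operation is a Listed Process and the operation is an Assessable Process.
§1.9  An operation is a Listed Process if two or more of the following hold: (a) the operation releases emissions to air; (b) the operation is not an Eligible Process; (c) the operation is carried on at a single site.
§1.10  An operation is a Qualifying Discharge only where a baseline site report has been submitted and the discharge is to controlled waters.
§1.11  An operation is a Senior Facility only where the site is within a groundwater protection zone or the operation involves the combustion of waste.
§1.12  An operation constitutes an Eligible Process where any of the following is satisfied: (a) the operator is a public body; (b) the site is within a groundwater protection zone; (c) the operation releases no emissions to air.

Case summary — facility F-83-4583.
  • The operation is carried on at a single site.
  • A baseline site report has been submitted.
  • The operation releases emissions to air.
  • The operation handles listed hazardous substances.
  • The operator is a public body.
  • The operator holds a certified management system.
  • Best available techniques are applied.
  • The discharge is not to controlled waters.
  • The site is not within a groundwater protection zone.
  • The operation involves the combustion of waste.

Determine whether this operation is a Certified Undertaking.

§1.12 — Eligible Process: [the operator is a public body? yes] OR [the site is within a groundwater protection zone? no] OR [the operation releases no emissions to air? no] → satisfied.
§1.9 — Listed Process: the operation releases emissions to air? yes; not an Eligible Process (§1.12)? no; the operation is carried on at a single site? yes — 2 of 3 hold (need ≥2) → satisfied.
§1.5 — Provisional Discharge: [the operation does not handle listed hazardous substances? no] AND [no baseline site report has been submitted? no] AND [the discharge is not to controlled waters? yes] → not satisfied.
§1.10 — Qualifying Discharge: [a baseline site report has been submitted? yes] AND [the discharge is to controlled waters? no] → not satisfied.
§1.4 — Assessable Process: [Provisional Discharge (§1.5)? no] OR [not a Qualifying Discharge (§1.10)? yes] OR [best available techniques are applied? yes] → satisfied.
§1.8 — Tier VI Process: [Listed Process (§1.9)? yes] AND [Assessable Process (§1.4)? yes] → satisfied.
§1.11 — Senior Facility: [the site is within a groundwater protection zone? no] OR [the operation involves the combustion of waste? yes] → satisfied.
§1.6 — Authorised Facility: [Senior Facility (§1.11)? yes] AND [the operator holds a certified management system? yes] → satisfied.
§1.2 — Certified Undertaking: [Tier VI Process (§1.8)? yes] AND [Authorised Facility (§1.6)? yes] → satisfied.

Yes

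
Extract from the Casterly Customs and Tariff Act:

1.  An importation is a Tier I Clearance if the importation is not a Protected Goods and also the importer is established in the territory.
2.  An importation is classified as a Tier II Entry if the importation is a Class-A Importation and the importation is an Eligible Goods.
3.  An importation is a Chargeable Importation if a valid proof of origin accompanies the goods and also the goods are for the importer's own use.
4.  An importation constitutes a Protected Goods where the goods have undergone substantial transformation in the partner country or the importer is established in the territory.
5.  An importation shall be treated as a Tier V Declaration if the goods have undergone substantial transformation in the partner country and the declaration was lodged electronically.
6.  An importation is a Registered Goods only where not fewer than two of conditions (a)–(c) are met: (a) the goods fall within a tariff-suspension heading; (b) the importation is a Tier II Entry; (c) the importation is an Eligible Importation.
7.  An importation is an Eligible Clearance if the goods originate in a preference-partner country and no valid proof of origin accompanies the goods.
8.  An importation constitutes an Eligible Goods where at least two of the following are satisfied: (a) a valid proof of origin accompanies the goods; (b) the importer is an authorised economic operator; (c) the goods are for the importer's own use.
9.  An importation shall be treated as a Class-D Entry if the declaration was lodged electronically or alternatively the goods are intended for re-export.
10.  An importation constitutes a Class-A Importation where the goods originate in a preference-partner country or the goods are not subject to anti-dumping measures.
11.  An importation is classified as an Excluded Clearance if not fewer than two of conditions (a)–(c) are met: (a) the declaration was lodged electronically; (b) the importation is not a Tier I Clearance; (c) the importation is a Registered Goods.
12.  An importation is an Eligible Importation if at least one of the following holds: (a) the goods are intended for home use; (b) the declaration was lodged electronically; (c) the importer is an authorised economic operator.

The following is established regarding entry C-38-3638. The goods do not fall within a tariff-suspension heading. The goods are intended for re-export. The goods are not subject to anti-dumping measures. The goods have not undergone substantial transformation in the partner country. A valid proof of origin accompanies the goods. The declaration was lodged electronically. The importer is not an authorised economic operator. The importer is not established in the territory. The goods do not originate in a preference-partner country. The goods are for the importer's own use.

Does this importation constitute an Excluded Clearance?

paragraph 4 — Protected Goods: [the goods have undergone substantial transformation in the partner country? no] OR [the importer is established in the territory? no] → not satisfied.
paragraph 1 — Tier I Clearance: [not a Protected Goods (paragraph 4)? yes] AND [the importer is established in the territory? no] → not satisfied.
paragraph 10 — Class-A Importation: [the goods originate in a preference-partner country? no] OR [the goods are not subject to anti-dumping measures? yes] → satisfied.
paragraph 8 — Eligible Goods: a valid proof of origin accompanies the goods? yes; the importer is an authorised economic operator? no; the goods are for the importer's own use? yes — 2 of 3 hold (need ≥2) → satisfied.
paragraph 2 — Tier II Entry: [Class-A Importation (paragraph 10)? yes] AND [Eligible Goods (paragraph 8)? yes] → satisfied.
paragraph 12 — Eligible Importation: [the goods are intended for home use? no] OR [the declaration was lodged electronically? yes] OR [the importer is an authorised economic operator? no] → satisfied.
paragraph 6 — Registered Goods: the goods fall within a tariff-suspension heading? no; Tier II Entry (paragraph 2)? yes; Eligible Importation (paragraph 12)? yes — 2 of 3 hold (need ≥2) → satisfied.
paragraph 11 — Excluded Clearance: the declaration was lodged electronically? yes; not a Tier I Clearance (paragraph 1)? yes; Registered Goods (paragraph 6)? yes — 3 of 3 hold (need ≥2) → satisfied.

Yes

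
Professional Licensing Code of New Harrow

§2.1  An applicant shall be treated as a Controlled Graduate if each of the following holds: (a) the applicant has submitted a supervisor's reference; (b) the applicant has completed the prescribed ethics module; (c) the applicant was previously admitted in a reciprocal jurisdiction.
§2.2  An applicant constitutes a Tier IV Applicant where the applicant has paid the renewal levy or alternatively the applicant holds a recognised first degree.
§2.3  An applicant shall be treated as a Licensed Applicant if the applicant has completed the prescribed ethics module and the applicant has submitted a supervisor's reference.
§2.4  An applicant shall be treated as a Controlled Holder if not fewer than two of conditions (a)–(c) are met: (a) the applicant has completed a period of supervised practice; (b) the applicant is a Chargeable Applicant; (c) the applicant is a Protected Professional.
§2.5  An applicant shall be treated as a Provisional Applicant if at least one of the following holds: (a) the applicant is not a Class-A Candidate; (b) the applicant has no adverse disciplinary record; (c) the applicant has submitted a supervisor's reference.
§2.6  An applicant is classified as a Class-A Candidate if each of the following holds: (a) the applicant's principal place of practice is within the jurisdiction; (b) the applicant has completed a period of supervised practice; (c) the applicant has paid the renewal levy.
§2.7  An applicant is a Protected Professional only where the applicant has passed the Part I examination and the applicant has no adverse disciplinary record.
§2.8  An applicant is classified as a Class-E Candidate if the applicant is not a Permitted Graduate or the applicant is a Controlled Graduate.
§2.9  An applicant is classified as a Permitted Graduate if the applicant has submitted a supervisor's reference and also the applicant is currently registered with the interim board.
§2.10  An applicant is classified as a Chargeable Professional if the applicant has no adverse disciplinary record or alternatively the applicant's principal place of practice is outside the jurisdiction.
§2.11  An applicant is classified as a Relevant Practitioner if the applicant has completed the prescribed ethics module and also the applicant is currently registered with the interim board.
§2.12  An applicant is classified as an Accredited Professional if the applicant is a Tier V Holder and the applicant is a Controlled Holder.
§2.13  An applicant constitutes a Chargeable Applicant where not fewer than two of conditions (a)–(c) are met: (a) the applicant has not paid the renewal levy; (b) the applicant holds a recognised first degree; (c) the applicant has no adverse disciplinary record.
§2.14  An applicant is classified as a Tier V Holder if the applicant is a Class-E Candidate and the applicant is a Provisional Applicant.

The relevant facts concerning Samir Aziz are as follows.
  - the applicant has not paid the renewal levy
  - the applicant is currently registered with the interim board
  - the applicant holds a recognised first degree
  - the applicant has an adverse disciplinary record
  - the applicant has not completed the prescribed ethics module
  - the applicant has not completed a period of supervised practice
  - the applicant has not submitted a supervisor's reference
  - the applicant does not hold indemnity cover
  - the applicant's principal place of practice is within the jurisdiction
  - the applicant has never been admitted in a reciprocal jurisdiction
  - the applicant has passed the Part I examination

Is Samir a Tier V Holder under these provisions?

Under §2.9: the applicant has submitted a supervisor's reference? no; and the applicant is currently registered with the interim board? yes. So the applicant is not a Permitted Graduate.
Under §2.1: the applicant has submitted a supervisor's reference? no; and the applicant has completed the prescribed ethics module? no; and the applicant was previously admitted in a reciprocal jurisdiction? no. So the applicant is not a Controlled Graduate.
Under §2.8: not a Permitted Graduate (§2.9)? yes; or Controlled Graduate (§2.1)? no. So the applicant is a Class-E Candidate.
Under §2.6: the applicant's principal place of practice is within the jurisdiction? yes; and the applicant has completed a period of supervised practice? no; and the applicant has paid the renewal levy? no. So the applicant is not a Class-A Candidate.
Under §2.5: not a Class-A Candidate (§2.6)? yes; or the applicant has no adverse disciplinary record? no; or the applicant has submitted a supervisor's reference? no. So the applicant is a Provisional Applicant.
Under §2.14: Class-E Candidate (§2.8)? yes; and Provisional Applicant (§2.5)? yes. So the applicant is a Tier V Holder.

Yes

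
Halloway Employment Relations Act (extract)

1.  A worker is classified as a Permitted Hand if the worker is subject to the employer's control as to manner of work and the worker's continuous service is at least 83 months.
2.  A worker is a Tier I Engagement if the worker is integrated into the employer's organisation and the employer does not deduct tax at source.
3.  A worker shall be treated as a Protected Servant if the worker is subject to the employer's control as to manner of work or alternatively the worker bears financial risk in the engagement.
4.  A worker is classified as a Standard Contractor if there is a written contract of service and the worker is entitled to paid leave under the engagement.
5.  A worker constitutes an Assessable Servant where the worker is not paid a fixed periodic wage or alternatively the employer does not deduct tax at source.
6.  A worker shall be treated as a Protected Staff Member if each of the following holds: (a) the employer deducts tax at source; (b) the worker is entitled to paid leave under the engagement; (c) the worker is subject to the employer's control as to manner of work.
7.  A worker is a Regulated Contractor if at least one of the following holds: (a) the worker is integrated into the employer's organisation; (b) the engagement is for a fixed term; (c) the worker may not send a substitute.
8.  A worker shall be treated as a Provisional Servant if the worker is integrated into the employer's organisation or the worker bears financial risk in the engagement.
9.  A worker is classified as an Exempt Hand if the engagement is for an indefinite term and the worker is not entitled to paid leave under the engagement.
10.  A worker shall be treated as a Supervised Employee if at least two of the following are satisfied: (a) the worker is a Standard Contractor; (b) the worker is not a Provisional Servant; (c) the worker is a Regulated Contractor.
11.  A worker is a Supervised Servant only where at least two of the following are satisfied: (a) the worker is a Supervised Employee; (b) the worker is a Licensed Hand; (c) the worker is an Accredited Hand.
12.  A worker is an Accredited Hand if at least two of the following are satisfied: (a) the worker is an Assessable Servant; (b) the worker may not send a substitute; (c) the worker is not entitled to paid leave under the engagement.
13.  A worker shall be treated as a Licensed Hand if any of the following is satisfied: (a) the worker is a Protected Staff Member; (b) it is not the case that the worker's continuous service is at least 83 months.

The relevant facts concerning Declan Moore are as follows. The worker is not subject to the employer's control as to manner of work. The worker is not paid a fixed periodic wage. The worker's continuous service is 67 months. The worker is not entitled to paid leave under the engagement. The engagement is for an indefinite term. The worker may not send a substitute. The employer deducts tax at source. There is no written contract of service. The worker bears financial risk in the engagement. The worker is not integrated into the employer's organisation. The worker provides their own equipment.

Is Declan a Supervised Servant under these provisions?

Yes

paragraph 4 — Standard Contractor: [there is a written contract of service? no] AND [the worker is entitled to paid leave under the engagement? no] → not satisfied.
paragraph 8 — Provisional Servant: [the worker is integrated into the employer's organisation? no] OR [the worker bears financial risk in the engagement? yes] → satisfied.
paragraph 7 — Regulated Contractor: [the worker is integrated into the employer's organisation? no] OR [the engagement is for a fixed term? no] OR [the worker may not send a substitute? yes] → satisfied.
paragraph 10 — Supervised Employee: Standard Contractor (paragraph 4)? no; not a Provisional Servant (paragraph 8)? no; Regulated Contractor (paragraph 7)? yes — 1 of 3 hold (need ≥2) → not satisfied.
paragraph 6 — Protected Staff Member: [the employer deducts tax at source? yes] AND [the worker is entitled to paid leave under the engagement? no] AND [the worker is subject to the employer's control as to manner of work? no] → not satisfied.
paragraph 13 — Licensed Hand: [Protected Staff Member (paragraph 6)? no] OR [worker's continuous service: 67 months ≥ 83 months? no, so negated condition yes] → satisfied.
paragraph 5 — Assessable Servant: [the worker is not paid a fixed periodic wage? yes] OR [the employer does not deduct tax at source? no] → satisfied.
paragraph 12 — Accredited Hand: Assessable Servant (paragraph 5)? yes; the worker may not send a substitute? yes; the worker is not entitled to paid leave under the engagement? yes — 3 of 3 hold (need ≥2) → satisfied.
paragraph 11 — Supervised Servant: Supervised Employee (paragraph 10)? no; Licensed Hand (paragraph 13)? yes; Accredited Hand (paragraph 12)? yes — 2 of 3 hold (need ≥2) → satisfied.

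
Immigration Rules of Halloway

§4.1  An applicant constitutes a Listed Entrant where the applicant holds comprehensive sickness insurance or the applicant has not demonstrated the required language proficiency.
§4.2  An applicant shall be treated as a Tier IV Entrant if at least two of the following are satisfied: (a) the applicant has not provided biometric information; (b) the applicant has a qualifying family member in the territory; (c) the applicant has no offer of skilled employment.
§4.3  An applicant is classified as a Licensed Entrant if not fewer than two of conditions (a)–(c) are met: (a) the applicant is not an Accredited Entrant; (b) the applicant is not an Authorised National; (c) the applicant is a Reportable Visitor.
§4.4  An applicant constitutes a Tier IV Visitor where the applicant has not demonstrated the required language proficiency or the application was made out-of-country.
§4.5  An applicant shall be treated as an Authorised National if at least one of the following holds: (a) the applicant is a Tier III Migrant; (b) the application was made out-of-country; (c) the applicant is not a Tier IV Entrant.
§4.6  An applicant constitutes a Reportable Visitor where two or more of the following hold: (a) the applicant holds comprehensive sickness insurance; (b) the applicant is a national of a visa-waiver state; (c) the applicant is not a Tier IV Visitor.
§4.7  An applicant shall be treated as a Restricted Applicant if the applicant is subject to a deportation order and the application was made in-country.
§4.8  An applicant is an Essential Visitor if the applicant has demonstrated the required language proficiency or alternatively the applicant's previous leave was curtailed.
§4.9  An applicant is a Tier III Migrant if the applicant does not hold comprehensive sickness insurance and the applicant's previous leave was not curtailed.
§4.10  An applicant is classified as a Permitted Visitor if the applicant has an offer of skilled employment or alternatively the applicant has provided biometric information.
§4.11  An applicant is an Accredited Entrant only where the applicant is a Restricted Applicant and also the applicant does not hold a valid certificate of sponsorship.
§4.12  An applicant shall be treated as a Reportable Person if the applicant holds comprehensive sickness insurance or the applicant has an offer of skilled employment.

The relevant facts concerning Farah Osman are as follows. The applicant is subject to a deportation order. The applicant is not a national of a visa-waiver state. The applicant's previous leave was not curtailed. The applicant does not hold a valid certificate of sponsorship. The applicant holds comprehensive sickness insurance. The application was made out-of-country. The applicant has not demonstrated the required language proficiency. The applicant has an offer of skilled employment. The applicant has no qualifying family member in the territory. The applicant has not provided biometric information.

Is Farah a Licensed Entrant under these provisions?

§4.7 — Restricted Applicant: [the applicant is subject to a deportation order? yes] AND [the application was made in-country? no] → not satisfied.
§4.11 — Accredited Entrant: [Restricted Applicant (§4.7)? no] AND [the applicant does not hold a valid certificate of sponsorship? yes] → not satisfied.
§4.9 — Tier III Migrant: [the applicant does not hold comprehensive sickness insurance? no] AND [the applicant's previous leave was not curtailed? yes] → not satisfied.
§4.2 — Tier IV Entrant: the applicant has not provided biometric information? yes; the applicant has a qualifying family member in the territory? no; the applicant has no offer of skilled employment? no — 1 of 3 hold (need ≥2) → not satisfied.
§4.5 — Authorised National: [Tier III Migrant (§4.9)? no] OR [the application was made out-of-country? yes] OR [not a Tier IV Entrant (§4.2)? yes] → satisfied.
§4.4 — Tier IV Visitor: [the applicant has not demonstrated the required language proficiency? yes] OR [the application was made out-of-country? yes] → satisfied.
§4.6 — Reportable Visitor: the applicant holds comprehensive sickness insurance? yes; the applicant is a national of a visa-waiver state? no; not a Tier IV Visitor (§4.4)? no — 1 of 3 hold (need ≥2) → not satisfied.
§4.3 — Licensed Entrant: not an Accredited Entrant (§4.11)? yes; not an Authorised National (§4.5)? no; Reportable Visitor (§4.6)? no — 1 of 3 hold (need ≥2) → not satisfied.

No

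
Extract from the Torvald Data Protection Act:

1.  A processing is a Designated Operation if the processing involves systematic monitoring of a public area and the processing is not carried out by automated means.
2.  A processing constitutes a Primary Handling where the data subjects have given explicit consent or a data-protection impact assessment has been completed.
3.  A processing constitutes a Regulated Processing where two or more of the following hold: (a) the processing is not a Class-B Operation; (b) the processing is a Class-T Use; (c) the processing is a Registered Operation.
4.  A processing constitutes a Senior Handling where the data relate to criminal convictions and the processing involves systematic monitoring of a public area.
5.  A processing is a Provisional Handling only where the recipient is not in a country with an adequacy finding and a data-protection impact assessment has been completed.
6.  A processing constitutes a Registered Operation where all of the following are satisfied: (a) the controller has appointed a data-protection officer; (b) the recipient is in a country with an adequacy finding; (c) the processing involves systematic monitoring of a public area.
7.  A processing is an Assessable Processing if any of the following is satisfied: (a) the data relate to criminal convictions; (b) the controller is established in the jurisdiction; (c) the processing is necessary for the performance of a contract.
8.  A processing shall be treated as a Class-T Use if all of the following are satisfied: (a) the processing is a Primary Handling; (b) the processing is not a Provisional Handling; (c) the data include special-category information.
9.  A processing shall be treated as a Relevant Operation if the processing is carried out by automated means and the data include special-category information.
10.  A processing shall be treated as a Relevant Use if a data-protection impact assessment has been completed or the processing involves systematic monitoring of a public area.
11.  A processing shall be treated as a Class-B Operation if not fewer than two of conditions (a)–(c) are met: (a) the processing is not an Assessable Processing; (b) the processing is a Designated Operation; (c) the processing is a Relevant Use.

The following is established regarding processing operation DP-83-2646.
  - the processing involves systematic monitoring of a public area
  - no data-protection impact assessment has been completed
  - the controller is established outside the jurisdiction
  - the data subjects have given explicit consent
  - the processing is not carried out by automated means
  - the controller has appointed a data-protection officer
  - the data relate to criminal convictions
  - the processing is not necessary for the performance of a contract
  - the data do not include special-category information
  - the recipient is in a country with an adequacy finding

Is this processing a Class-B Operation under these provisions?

Yes

paragraph 7 — Assessable Processing: [the data relate to criminal convictions? yes] OR [the controller is established in the jurisdiction? no] OR [the processing is necessary for the performance of a contract? no] → satisfied.
paragraph 1 — Designated Operation: [the processing involves systematic monitoring of a public area? yes] AND [the processing is not carried out by automated means? yes] → satisfied.
paragraph 10 — Relevant Use: [a data-protection impact assessment has been completed? no] OR [the processing involves systematic monitoring of a public area? yes] → satisfied.
paragraph 11 — Class-B Operation: not an Assessable Processing (paragraph 7)? no; Designated Operation (paragraph 1)? yes; Relevant Use (paragraph 10)? yes — 2 of 3 hold (need ≥2) → satisfied.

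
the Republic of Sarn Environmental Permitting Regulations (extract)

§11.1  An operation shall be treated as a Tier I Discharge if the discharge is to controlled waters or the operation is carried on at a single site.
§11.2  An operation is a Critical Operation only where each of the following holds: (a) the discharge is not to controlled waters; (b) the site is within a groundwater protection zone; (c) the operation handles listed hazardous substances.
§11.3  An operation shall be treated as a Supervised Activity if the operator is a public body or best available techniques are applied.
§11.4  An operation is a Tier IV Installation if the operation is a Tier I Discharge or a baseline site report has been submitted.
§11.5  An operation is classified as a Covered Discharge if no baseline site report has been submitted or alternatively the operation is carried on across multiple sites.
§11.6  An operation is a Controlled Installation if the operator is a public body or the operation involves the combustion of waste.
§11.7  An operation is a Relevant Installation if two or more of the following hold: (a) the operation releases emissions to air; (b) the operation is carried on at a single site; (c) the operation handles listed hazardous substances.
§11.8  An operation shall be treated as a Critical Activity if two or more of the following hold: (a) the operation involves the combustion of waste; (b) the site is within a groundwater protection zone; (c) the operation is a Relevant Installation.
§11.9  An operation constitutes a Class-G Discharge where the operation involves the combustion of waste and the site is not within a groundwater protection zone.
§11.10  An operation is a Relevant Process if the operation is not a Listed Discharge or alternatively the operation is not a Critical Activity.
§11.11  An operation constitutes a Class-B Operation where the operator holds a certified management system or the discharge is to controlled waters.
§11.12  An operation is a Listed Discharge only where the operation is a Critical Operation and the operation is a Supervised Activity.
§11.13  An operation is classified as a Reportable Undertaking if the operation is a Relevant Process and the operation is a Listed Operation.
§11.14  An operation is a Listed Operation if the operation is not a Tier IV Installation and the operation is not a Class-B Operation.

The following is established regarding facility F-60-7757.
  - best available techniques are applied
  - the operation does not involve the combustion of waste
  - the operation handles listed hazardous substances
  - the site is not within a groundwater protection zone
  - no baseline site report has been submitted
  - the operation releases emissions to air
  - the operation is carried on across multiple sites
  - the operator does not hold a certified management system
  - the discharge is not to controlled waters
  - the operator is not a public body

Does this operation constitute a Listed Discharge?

No

Under §11.2: the discharge is not to controlled waters? yes; and the site is within a groundwater protection zone? no; and the operation handles listed hazardous substances? yes. So the operation is not a Critical Operation.
Under §11.3: the operator is a public body? no; or best available techniques are applied? yes. So the operation is a Supervised Activity.
Under §11.12: Critical Operation (§11.2)? no; and Supervised Activity (§11.3)? yes. So the operation is not a Listed Discharge.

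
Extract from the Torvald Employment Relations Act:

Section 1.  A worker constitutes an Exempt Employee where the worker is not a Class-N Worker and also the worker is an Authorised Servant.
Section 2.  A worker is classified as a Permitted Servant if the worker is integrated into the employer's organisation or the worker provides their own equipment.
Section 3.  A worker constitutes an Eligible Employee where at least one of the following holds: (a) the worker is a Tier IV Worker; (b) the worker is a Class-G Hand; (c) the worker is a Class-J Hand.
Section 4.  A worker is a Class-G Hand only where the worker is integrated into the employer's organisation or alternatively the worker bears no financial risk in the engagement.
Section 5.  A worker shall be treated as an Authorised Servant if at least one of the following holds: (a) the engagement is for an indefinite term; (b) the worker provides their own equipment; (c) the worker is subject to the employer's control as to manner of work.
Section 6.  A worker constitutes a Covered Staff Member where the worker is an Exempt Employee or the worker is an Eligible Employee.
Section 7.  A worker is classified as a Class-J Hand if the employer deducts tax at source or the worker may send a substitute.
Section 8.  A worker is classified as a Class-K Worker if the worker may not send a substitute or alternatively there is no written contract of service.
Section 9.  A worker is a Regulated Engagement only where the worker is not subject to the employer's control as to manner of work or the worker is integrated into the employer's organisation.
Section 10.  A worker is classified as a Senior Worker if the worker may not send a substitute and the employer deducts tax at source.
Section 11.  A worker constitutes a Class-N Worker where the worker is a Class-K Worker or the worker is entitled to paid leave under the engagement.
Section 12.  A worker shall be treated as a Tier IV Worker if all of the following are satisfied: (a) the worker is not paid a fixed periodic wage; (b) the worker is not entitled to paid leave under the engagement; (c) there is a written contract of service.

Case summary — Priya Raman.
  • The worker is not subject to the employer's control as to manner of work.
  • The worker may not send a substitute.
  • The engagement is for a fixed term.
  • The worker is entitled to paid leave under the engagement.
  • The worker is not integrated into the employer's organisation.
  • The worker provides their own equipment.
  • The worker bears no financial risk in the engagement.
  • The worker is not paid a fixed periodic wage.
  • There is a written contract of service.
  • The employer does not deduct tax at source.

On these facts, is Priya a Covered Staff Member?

section 8 — Class-K Worker: [the worker may not send a substitute? yes] OR [there is no written contract of service? no] → satisfied.
section 11 — Class-N Worker: [Class-K Worker (section 8)? yes] OR [the worker is entitled to paid leave under the engagement? yes] → satisfied.
section 5 — Authorised Servant: [the engagement is for an indefinite term? no] OR [the worker provides their own equipment? yes] OR [the worker is subject to the employer's control as to manner of work? no] → satisfied.
section 1 — Exempt Employee: [not a Class-N Worker (section 11)? no] AND [Authorised Servant (section 5)? yes] → not satisfied.
section 12 — Tier IV Worker: [the worker is not paid a fixed periodic wage? yes] AND [the worker is not entitled to paid leave under the engagement? no] AND [there is a written contract of service? yes] → not satisfied.
section 4 — Class-G Hand: [the worker is integrated into the employer's organisation? no] OR [the worker bears no financial risk in the engagement? yes] → satisfied.
section 7 — Class-J Hand: [the employer deducts tax at source? no] OR [the worker may send a substitute? no] → not satisfied.
section 3 — Eligible Employee: [Tier IV Worker (section 12)? no] OR [Class-G Hand (section 4)? yes] OR [Class-J Hand (section 7)? no] → satisfied.
section 6 — Covered Staff Member: [Exempt Employee (section 1)? no] OR [Eligible Employee (section 3)? yes] → satisfied.

Yes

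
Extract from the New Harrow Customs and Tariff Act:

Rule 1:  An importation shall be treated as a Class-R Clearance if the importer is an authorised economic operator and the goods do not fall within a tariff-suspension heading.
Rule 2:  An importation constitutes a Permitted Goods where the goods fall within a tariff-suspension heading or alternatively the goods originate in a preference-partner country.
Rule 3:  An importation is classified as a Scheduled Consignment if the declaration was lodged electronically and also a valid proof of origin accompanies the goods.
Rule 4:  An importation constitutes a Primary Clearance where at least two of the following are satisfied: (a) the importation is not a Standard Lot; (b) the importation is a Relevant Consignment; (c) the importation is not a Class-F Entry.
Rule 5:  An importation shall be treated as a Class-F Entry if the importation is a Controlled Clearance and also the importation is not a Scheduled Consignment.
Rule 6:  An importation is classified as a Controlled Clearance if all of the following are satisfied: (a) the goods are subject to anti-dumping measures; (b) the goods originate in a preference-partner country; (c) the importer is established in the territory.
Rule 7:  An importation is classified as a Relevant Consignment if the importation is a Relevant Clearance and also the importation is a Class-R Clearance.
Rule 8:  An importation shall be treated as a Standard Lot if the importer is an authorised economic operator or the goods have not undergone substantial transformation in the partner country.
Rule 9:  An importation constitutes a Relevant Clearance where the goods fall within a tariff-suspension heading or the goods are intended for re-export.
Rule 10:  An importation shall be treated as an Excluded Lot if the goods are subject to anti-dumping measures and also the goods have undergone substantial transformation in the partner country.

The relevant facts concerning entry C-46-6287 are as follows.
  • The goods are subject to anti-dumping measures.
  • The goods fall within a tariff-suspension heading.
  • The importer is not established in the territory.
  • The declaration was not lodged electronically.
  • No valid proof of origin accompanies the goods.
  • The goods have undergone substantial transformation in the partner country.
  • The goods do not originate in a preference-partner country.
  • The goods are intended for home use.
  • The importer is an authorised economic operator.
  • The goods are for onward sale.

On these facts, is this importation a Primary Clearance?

rule 8 — Standard Lot: [the importer is an authorised economic operator? yes] OR [the goods have not undergone substantial transformation in the partner country? no] → satisfied.
rule 9 — Relevant Clearance: [the goods fall within a tariff-suspension heading? yes] OR [the goods are intended for re-export? no] → satisfied.
rule 1 — Class-R Clearance: [the importer is an authorised economic operator? yes] AND [the goods do not fall within a tariff-suspension heading? no] → not satisfied.
rule 7 — Relevant Consignment: [Relevant Clearance (rule 9)? yes] AND [Class-R Clearance (rule 1)? no] → not satisfied.
rule 6 — Controlled Clearance: [the goods are subject to anti-dumping measures? yes] AND [the goods originate in a preference-partner country? no] AND [the importer is established in the territory? no] → not satisfied.
rule 3 — Scheduled Consignment: [the declaration was lodged electronically? no] AND [a valid proof of origin accompanies the goods? no] → not satisfied.
rule 5 — Class-F Entry: [Controlled Clearance (rule 6)? no] AND [not a Scheduled Consignment (rule 3)? yes] → not satisfied.
rule 4 — Primary Clearance: not a Standard Lot (rule 8)? no; Relevant Consignment (rule 7)? no; not a Class-F Entry (rule 5)? yes — 1 of 3 hold (need ≥2) → not satisfied.

No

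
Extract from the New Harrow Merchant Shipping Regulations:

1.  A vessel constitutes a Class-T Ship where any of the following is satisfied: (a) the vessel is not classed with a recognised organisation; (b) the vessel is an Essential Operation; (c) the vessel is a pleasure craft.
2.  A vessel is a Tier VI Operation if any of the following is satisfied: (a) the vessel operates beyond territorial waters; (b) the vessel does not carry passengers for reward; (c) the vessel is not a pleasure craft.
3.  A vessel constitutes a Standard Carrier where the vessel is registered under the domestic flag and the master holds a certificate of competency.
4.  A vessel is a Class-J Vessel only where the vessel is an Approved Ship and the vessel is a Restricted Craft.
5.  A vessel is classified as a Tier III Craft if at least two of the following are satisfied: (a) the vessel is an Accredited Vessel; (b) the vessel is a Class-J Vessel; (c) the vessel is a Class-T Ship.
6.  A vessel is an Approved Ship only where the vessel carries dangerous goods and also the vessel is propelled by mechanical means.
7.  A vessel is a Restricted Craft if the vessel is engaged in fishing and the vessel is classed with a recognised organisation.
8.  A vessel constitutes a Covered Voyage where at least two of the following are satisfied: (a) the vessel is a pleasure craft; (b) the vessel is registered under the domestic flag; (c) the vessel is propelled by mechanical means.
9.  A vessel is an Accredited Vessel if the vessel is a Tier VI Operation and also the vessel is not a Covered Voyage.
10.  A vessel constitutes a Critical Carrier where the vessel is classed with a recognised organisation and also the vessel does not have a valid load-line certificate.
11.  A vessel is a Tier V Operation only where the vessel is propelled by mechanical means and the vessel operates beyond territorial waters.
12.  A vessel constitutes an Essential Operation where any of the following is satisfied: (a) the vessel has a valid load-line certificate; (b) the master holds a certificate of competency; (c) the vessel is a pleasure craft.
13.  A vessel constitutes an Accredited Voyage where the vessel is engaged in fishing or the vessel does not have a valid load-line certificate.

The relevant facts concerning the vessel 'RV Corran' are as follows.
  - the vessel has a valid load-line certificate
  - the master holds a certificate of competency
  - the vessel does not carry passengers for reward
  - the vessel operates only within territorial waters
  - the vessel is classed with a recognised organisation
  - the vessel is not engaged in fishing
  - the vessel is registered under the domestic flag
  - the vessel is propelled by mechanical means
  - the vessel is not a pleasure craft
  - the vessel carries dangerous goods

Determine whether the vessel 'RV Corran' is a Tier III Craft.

No

paragraph 2 — Tier VI Operation: [the vessel operates beyond territorial waters? no] OR [the vessel does not carry passengers for reward? yes] OR [the vessel is not a pleasure craft? yes] → satisfied.
paragraph 8 — Covered Voyage: the vessel is a pleasure craft? no; the vessel is registered under the domestic flag? yes; the vessel is propelled by mechanical means? yes — 2 of 3 hold (need ≥2) → satisfied.
paragraph 9 — Accredited Vessel: [Tier VI Operation (paragraph 2)? yes] AND [not a Covered Voyage (paragraph 8)? no] → not satisfied.
paragraph 6 — Approved Ship: [the vessel carries dangerous goods? yes] AND [the vessel is propelled by mechanical means? yes] → satisfied.
paragraph 7 — Restricted Craft: [the vessel is engaged in fishing? no] AND [the vessel is classed with a recognised organisation? yes] → not satisfied.
paragraph 4 — Class-J Vessel: [Approved Ship (paragraph 6)? yes] AND [Restricted Craft (paragraph 7)? no] → not satisfied.
paragraph 12 — Essential Operation: [the vessel has a valid load-line certificate? yes] OR [the master holds a certificate of competency? yes] OR [the vessel is a pleasure craft? no] → satisfied.
paragraph 1 — Class-T Ship: [the vessel is not classed with a recognised organisation? no] OR [Essential Operation (paragraph 12)? yes] OR [the vessel is a pleasure craft? no] → satisfied.
paragraph 5 — Tier III Craft: Accredited Vessel (paragraph 9)? no; Class-J Vessel (paragraph 4)? no; Class-T Ship (paragraph 1)? yes — 1 of 3 hold (need ≥2) → not satisfied.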